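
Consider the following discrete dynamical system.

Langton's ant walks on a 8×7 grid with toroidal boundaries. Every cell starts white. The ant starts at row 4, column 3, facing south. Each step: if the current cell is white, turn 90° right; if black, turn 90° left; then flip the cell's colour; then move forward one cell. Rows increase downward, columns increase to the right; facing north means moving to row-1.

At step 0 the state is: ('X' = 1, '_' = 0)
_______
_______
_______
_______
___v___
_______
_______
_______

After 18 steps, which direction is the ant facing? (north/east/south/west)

t=0: _______
_______
_______
_______
___v___
_______
_______
_______
t=1: _______
_______
_______
_______
__<X___
_______
_______
_______
t=2: _______
_______
_______
__^____
__XX___
_______
_______
_______
t=3: _______
_______
_______
__X>___
__XX___
_______
_______
_______
t=4: _______
_______
_______
__XX___
__Xv___
_______
_______
_______
t=5: _______
_______
_______
__XX___
__X_>__
_______
_______
_______
t=6: _______
_______
_______
__XX___
__X_X__
____v__
_______
_______
t=7: _______
_______
_______
__XX___
__X_X__
___<X__
_______
_______
t=8: _______
_______
_______
__XX___
__X^X__
___XX__
_______
_______
t=9: _______
_______
_______
__XX___
__XX>__
___XX__
_______
_______
t=10: _______
_______
_______
__XX^__
__XX___
___XX__
_______
_______
t=11: _______
_______
_______
__XXX>_
__XX___
___XX__
_______
_______
t=12: _______
_______
_______
__XXXX_
__XX_v_
___XX__
_______
_______
t=13: _______
_______
_______
__XXXX_
__XX<X_
___XX__
_______
_______
t=14: _______
_______
_______
__XX^X_
__XXXX_
___XX__
_______
_______
t=15: _______
_______
_______
__X<_X_
__XXXX_
___XX__
_______
_______
t=16: _______
_______
_______
__X__X_
__XvXX_
___XX__
_______
_______
t=17: _______
_______
_______
__X__X_
__X_>X_
___XX__
_______
_______
t=18: _______
_______
_______
__X_^X_
__X__X_
___XX__
_______
_______

north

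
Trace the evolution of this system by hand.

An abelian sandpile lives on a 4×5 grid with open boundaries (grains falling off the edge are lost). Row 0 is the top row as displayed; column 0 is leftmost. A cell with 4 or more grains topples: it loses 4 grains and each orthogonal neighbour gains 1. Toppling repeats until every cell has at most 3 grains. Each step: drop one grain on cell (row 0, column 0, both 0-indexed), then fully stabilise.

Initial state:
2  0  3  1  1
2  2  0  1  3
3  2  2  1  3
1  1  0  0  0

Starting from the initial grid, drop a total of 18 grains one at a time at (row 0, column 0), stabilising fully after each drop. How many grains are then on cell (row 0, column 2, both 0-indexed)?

gen 0: 2  0  3  1  1
2  2  0  1  3
3  2  2  1  3
1  1  0  0  0
gen 1: 3  0  3  1  1
2  2  0  1  3
3  2  2  1  3
1  1  0  0  0
gen 2: 0  1  3  1  1
3  2  0  1  3
3  2  2  1  3
1  1  0  0  0
gen 3: 1  1  3  1  1
3  2  0  1  3
3  2  2  1  3
1  1  0  0  0
gen 4: 2  1  3  1  1
3  2  0  1  3
3  2  2  1  3
1  1  0  0  0
gen 5: 3  1  3  1  1
3  2  0  1  3
3  2  2  1  3
1  1  0  0  0
gen 6: 1  2  3  1  1
1  3  0  1  3
0  3  2  1  3
2  1  0  0  0
gen 7: 2  2  3  1  1
1  3  0  1  3
0  3  2  1  3
2  1  0  0  0
gen 8: 3  2  3  1  1
1  3  0  1  3
0  3  2  1  3
2  1  0  0  0
gen 9: 0  3  3  1  1
2  3  0  1  3
0  3  2  1  3
2  1  0  0  0
gen 10: 1  3  3  1  1
2  3  0  1  3
0  3  2  1  3
2  1  0  0  0
gen 11: 2  3  3  1  1
2  3  0  1  3
0  3  2  1  3
2  1  0  0  0
gen 12: 3  3  3  1  1
2  3  0  1  3
0  3  2  1  3
2  1  0  0  0
gen 13: 2  2  0  2  1
0  2  2  1  3
2  0  3  1  3
2  2  0  0  0
gen 14: 3  2  0  2  1
0  2  2  1  3
2  0  3  1  3
2  2  0  0  0
gen 15: 0  3  0  2  1
1  2  2  1  3
2  0  3  1  3
2  2  0  0  0
gen 16: 1  3  0  2  1
1  2  2  1  3
2  0  3  1  3
2  2  0  0  0
gen 17: 2  3  0  2  1
1  2  2  1  3
2  0  3  1  3
2  2  0  0  0
gen 18: 3  3  0  2  1
1  2  2  1  3
2  0  3  1  3
2  2  0  0  0

0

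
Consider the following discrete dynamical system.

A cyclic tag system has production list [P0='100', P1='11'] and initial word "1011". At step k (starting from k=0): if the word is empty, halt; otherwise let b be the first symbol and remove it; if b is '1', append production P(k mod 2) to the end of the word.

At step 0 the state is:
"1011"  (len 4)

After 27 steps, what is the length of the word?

k=0  "1011"  (len 4)
k=1  "011100"  (len 6)
k=2  "11100"  (len 5)
k=3  "1100100"  (len 7)
k=4  "10010011"  (len 8)
k=5  "0010011100"  (len 10)
k=6  "010011100"  (len 9)
k=7  "10011100"  (len 8)
k=8  "001110011"  (len 9)
k=9  "01110011"  (len 8)
k=10  "1110011"  (len 7)
k=11  "110011100"  (len 9)
k=12  "1001110011"  (len 10)
k=13  "001110011100"  (len 12)
k=14  "01110011100"  (len 11)
k=15  "1110011100"  (len 10)
k=16  "11001110011"  (len 11)
k=17  "1001110011100"  (len 13)
k=18  "00111001110011"  (len 14)
k=19  "0111001110011"  (len 13)
k=20  "111001110011"  (len 12)
k=21  "11001110011100"  (len 14)
k=22  "100111001110011"  (len 15)
k=23  "00111001110011100"  (len 17)
k=24  "0111001110011100"  (len 16)
k=25  "111001110011100"  (len 15)
k=26  "1100111001110011"  (len 16)
k=27  "100111001110011100"  (len 18)

18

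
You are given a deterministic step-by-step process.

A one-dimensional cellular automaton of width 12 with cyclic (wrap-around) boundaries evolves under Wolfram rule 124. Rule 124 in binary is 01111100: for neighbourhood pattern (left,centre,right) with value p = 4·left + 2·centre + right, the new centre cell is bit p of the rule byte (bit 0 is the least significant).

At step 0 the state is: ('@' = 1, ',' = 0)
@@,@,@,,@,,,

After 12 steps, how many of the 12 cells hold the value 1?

6

0) @@,@,@,,@,,,
1) @@@@@@@,@@,,
2) @,,,,,@@@@@,
3) @@,,,,@,,,@@
4) ,@@,,,@@,,@,
5) ,@@@,,@@@,@@
6) @@,@@,@,@@@@
7) ,@@@@@@@@,,,
8) ,@,,,,,,@@,,
9) ,@@,,,,,@@@,
10) ,@@@,,,,@,@@
11) @@,@@,,,@@@@
12) ,@@@@@,,@,,,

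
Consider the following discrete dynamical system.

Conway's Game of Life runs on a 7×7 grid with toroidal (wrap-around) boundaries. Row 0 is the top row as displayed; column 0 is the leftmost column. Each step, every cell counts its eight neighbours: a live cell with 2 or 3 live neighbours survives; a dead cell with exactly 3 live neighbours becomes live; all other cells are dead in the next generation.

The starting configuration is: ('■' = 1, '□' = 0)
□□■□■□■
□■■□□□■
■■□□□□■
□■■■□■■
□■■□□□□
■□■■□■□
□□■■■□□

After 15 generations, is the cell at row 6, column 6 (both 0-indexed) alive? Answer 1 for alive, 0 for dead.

k=0  □□■□■□■
□■■□□□■
■■□□□□■
□■■■□■■
□■■□□□□
■□■■□■□
□□■■■□□
k=1  ■□□□■□□
□□■■□□■
□□□■□□□
□□□■□■■
□□□□□■□
□□□□□□□
□□□□□□■
k=2  ■□□■□■■
□□■■■□□
□□□■□■■
□□□□□■■
□□□□■■■
□□□□□□□
□□□□□□□
k=3  □□■■□■■
■□■□□□□
□□■■□□■
■□□□□□□
□□□□■□■
□□□□□■□
□□□□□□■
k=4  ■■■■□■■
■□□□■■□
■□■■□□■
■□□■□■■
□□□□□■■
□□□□□■■
□□□□■□■
k=5  □■■■□□□
□□□□□□□
□□■■□□□
□■■■□□□
□□□□□□□
■□□□■□□
□■■■■□□
k=6  □■□□■□□
□■□□□□□
□■□■□□□
□■□■□□□
□■■■□□□
□■■□■□□
■□□□■□□
k=7  ■■□□□□□
■■□□□□□
■■□□□□□
■■□■■□□
■□□□■□□
■□□□■□□
■□■□■■□
k=8  □□■□□□□
□□■□□□■
□□□□□□■
□□■■■□■
■□□□■■■
■□□□■□□
■□□■■■□
k=9  □■■□■■■
□□□□□□□
■□■□□□■
□□□■■□□
■■□□□□□
■■□□□□□
□■□■■■■
k=10  □■■□□□■
□□■■□□□
□□□■□□□
□□■■□□■
■■■□□□□
□□□□■■□
□□□■□□□
k=11  □■□□□□□
□■□■□□□
□□□□■□□
■□□■□□□
■■■□■■■
□■■■■□□
□□■■■■□
k=12  □■□□□□□
□□■□□□□
□□■■■□□
■□■■□□□
□□□□□■■
□□□□□□□
□□□□□■□
k=13  □□□□□□□
□■■□□□□
□□□□■□□
□■■□□■■
□□□□□□■
□□□□□■■
□□□□□□□
k=14  □□□□□□□
□□□□□□□
■□□■□■□
■□□□□■■
□□□□□□□
□□□□□■■
□□□□□□□
k=15  □□□□□□□
□□□□□□□
■□□□■■□
■□□□■■□
■□□□□□□
□□□□□□□
□□□□□□□

0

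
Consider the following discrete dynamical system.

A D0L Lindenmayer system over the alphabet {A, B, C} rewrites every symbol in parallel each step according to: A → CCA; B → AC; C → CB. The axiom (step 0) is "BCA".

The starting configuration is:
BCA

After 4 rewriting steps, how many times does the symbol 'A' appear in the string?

t=0: BCA
t=1: ACCBCCA
t=2: CCACBCBACCBCBCCA
t=3: CBCBCCACBACCBACCCACBCBACCBACCBCBCCA
t=4: CBACCBACCBCBCCACBACCCACBCBACCCACBCBCBCCACBACCBACCCACBCBACCCACBCBACCBACCBCBCCA

16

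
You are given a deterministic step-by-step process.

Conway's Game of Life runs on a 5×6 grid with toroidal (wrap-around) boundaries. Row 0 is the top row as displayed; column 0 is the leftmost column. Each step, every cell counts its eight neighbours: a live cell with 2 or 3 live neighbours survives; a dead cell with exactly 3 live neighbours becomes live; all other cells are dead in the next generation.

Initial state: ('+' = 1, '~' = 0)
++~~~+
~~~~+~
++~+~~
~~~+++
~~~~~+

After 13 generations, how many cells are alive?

10

[0] ++~~~+
~~~~+~
++~+~~
~~~+++
~~~~~+
[1] +~~~++
~~+~+~
+~++~~
~~++~+
~~~~~~
[2] ~~~+++
+~+~+~
~~~~~+
~++++~
+~~+~~
[3] +++~~~
+~~~~~
+~~~~+
++++++
++~~~~
[4] ~~+~~+
~~~~~~
~~++~~
~~+++~
~~~~+~
[5] ~~~~~~
~~++~~
~~+~+~
~~+~+~
~~+~++
[6] ~~+~+~
~~++~~
~++~+~
~++~+~
~~~~++
[7] ~~+~++
~~~~+~
~~~~+~
+++~+~
~++~++
[8] +++~~~
~~~~+~
~+~~+~
+~+~+~
~~~~~~
[9] ~+~~~~
+~++~+
~+~~+~
~+~+~+
+~++~+
[10] ~~~~~~
+~++++
~+~~~~
~+~+~+
~~~+~+
[11] +~+~~~
++++++
~+~~~~
~~~~~~
+~+~~~
[12] ~~~~+~
~~~+++
~+~+++
~+~~~~
~~~~~~
[13] ~~~+++
+~+~~~
~~~+~+
+~+~+~
~~~~~~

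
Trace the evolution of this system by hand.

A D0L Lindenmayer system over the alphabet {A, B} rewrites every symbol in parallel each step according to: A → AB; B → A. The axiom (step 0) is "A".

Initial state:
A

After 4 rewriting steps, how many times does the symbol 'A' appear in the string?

k=0  A
k=1  AB
k=2  ABA
k=3  ABAAB
k=4  ABAABABA

5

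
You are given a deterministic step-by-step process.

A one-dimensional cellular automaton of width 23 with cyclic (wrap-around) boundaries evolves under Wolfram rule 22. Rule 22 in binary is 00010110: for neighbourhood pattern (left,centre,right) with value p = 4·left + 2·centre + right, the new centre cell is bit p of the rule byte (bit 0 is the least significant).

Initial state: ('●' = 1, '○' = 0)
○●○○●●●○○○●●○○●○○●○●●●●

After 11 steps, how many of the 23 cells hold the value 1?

[0] ○●○○●●●○○○●●○○●○○●○●●●●
[1] ○●●●○○○●○●○○●●●●●●○○○○○
[2] ●○○○●○●●○●●●○○○○○○●○○○○
[3] ●●○●●○○○○○○○●○○○○●●●○○●
[4] ○○○○○●○○○○○●●●○○●○○○●●○
[5] ○○○○●●●○○○●○○○●●●●○●○○●
[6] ●○○●○○○●○●●●○●○○○○○●●●●
[7] ○●●●●○●●○○○○○●●○○○●○○○○
[8] ●○○○○○○○●○○○●○○●○●●●○○○
[9] ●●○○○○○●●●○●●●●●○○○○●○●
[10] ○○●○○○●○○○○○○○○○●○○●●○○
[11] ○●●●○●●●○○○○○○○●●●●○○●○

11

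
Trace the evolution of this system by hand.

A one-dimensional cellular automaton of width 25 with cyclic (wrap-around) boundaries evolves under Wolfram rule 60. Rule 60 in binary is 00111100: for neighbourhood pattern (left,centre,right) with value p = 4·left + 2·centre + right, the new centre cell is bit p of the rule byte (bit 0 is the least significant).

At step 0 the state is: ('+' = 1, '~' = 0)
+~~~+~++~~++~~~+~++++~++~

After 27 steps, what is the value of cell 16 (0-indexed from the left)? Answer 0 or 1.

step 0: +~~~+~++~~++~~~+~++++~++~
step 1: ++~~+++~+~+~+~~+++~~~++~+
step 2: ~~+~+~~+++++++~+~~+~~+~++
step 3: +~++++~+~~~~~~+++~++~+++~
step 4: +++~~~+++~~~~~+~~++~++~~+
step 5: ~~~+~~+~~+~~~~++~+~++~+~+
step 6: +~~++~++~++~~~+~++++~++++
step 7: ~+~+~++~++~+~~+++~~~++~~~
step 8: ~+++++~++~+++~+~~+~~+~+~~
step 9: ~+~~~~++~++~~+++~++~++++~
step 10: ~++~~~+~++~+~+~~++~++~~~+
step 11: ++~+~~+++~+++++~+~++~+~~+
step 12: ~~+++~+~~++~~~~++++~+++~+
step 13: +~+~~+++~+~+~~~+~~~++~~++
step 14: ~+++~+~~+++++~~++~~+~+~+~
step 15: ~+~~+++~+~~~~+~+~+~++++++
step 16: +++~+~~+++~~~+++++++~~~~~
step 17: +~~+++~+~~+~~+~~~~~~+~~~~
step 18: ++~+~~+++~++~++~~~~~++~~~
step 19: +~+++~+~~++~++~+~~~~+~+~~
step 20: +++~~+++~+~++~+++~~~++++~
step 21: +~~+~+~~++++~++~~+~~+~~~+
step 22: ~+~++++~+~~~++~+~++~++~~+
step 23: ++++~~~+++~~+~++++~++~+~+
step 24: ~~~~+~~+~~+~+++~~~++~++++
step 25: +~~~++~++~+++~~+~~+~++~~~
step 26: ++~~+~++~++~~+~++~+++~+~~
step 27: +~+~+++~++~+~+++~++~~+++~

0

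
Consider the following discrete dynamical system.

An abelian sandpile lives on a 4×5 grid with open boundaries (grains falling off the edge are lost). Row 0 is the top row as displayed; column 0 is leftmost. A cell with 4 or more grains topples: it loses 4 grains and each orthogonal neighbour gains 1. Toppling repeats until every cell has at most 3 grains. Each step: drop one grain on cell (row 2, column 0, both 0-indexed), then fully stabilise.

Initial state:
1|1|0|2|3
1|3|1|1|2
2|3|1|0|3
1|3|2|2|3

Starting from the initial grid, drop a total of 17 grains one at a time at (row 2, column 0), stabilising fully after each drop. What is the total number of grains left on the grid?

step 0: 1|1|0|2|3
1|3|1|1|2
2|3|1|0|3
1|3|2|2|3
step 1: 1|1|0|2|3
1|3|1|1|2
3|3|1|0|3
1|3|2|2|3
step 2: 1|2|0|2|3
3|0|2|1|2
1|2|2|0|3
3|0|3|2|3
step 3: 1|2|0|2|3
3|0|2|1|2
2|2|2|0|3
3|0|3|2|3
step 4: 1|2|0|2|3
3|0|2|1|2
3|2|2|0|3
3|0|3|2|3
step 5: 2|2|0|2|3
0|1|2|1|2
2|3|2|0|3
0|1|3|2|3
step 6: 2|2|0|2|3
0|1|2|1|2
3|3|2|0|3
0|1|3|2|3
step 7: 2|2|0|2|3
1|2|2|1|2
1|0|3|0|3
1|2|3|2|3
step 8: 2|2|0|2|3
1|2|2|1|2
2|0|3|0|3
1|2|3|2|3
step 9: 2|2|0|2|3
1|2|2|1|2
3|0|3|0|3
1|2|3|2|3
step 10: 2|2|0|2|3
2|2|2|1|2
0|1|3|0|3
2|2|3|2|3
step 11: 2|2|0|2|3
2|2|2|1|2
1|1|3|0|3
2|2|3|2|3
step 12: 2|2|0|2|3
2|2|2|1|2
2|1|3|0|3
2|2|3|2|3
step 13: 2|2|0|2|3
2|2|2|1|2
3|1|3|0|3
2|2|3|2|3
step 14: 2|2|0|2|3
3|2|2|1|2
0|2|3|0|3
3|2|3|2|3
step 15: 2|2|0|2|3
3|2|2|1|2
1|2|3|0|3
3|2|3|2|3
step 16: 2|2|0|2|3
3|2|2|1|2
2|2|3|0|3
3|2|3|2|3
step 17: 2|2|0|2|3
3|2|2|1|2
3|2|3|0|3
3|2|3|2|3

43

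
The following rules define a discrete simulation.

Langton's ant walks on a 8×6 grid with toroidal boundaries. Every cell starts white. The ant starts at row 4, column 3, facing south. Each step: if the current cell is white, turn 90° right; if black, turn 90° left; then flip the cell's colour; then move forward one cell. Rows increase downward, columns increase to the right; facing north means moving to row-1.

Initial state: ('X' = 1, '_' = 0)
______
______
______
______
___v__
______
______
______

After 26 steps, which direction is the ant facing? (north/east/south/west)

0) ______
______
______
______
___v__
______
______
______
1) ______
______
______
______
__<X__
______
______
______
2) ______
______
______
__^___
__XX__
______
______
______
3) ______
______
______
__X>__
__XX__
______
______
______
4) ______
______
______
__XX__
__Xv__
______
______
______
5) ______
______
______
__XX__
__X_>_
______
______
______
6) ______
______
______
__XX__
__X_X_
____v_
______
______
7) ______
______
______
__XX__
__X_X_
___<X_
______
______
8) ______
______
______
__XX__
__X^X_
___XX_
______
______
9) ______
______
______
__XX__
__XX>_
___XX_
______
______
10) ______
______
______
__XX^_
__XX__
___XX_
______
______
11) ______
______
______
__XXX>
__XX__
___XX_
______
______
12) ______
______
______
__XXXX
__XX_v
___XX_
______
______
13) ______
______
______
__XXXX
__XX<X
___XX_
______
______
14) ______
______
______
__XX^X
__XXXX
___XX_
______
______
15) ______
______
______
__X<_X
__XXXX
___XX_
______
______
16) ______
______
______
__X__X
__XvXX
___XX_
______
______
17) ______
______
______
__X__X
__X_>X
___XX_
______
______
18) ______
______
______
__X_^X
__X__X
___XX_
______
______
19) ______
______
______
__X_X>
__X__X
___XX_
______
______
20) ______
______
_____^
__X_X_
__X__X
___XX_
______
______
21) ______
______
>____X
__X_X_
__X__X
___XX_
______
______
22) ______
______
X____X
v_X_X_
__X__X
___XX_
______
______
23) ______
______
X____X
X_X_X<
__X__X
___XX_
______
______
24) ______
______
X____^
X_X_XX
__X__X
___XX_
______
______
25) ______
______
X___<_
X_X_XX
__X__X
___XX_
______
______
26) ______
____^_
X___X_
X_X_XX
__X__X
___XX_
______
______

north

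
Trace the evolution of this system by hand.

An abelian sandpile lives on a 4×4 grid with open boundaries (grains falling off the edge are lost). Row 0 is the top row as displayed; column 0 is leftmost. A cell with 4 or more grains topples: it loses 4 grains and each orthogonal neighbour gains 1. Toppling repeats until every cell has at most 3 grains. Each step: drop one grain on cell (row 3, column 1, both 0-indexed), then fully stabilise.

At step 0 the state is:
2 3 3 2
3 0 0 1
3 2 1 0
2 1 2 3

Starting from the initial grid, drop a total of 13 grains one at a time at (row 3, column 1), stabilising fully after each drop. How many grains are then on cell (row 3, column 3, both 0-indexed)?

0

gen 0: 2 3 3 2
3 0 0 1
3 2 1 0
2 1 2 3
gen 1: 2 3 3 2
3 0 0 1
3 2 1 0
2 2 2 3
gen 2: 2 3 3 2
3 0 0 1
3 2 1 0
2 3 2 3
gen 3: 2 3 3 2
3 0 0 1
3 3 1 0
3 0 3 3
gen 4: 2 3 3 2
3 0 0 1
3 3 1 0
3 1 3 3
gen 5: 2 3 3 2
3 0 0 1
3 3 1 0
3 2 3 3
gen 6: 2 3 3 2
3 0 0 1
3 3 1 0
3 3 3 3
gen 7: 3 3 3 2
0 2 0 1
2 1 3 1
1 3 1 0
gen 8: 3 3 3 2
0 2 0 1
2 2 3 1
2 0 2 0
gen 9: 3 3 3 2
0 2 0 1
2 2 3 1
2 1 2 0
gen 10: 3 3 3 2
0 2 0 1
2 2 3 1
2 2 2 0
gen 11: 3 3 3 2
0 2 0 1
2 2 3 1
2 3 2 0
gen 12: 3 3 3 2
0 2 0 1
2 3 3 1
3 0 3 0
gen 13: 3 3 3 2
0 2 0 1
2 3 3 1
3 1 3 0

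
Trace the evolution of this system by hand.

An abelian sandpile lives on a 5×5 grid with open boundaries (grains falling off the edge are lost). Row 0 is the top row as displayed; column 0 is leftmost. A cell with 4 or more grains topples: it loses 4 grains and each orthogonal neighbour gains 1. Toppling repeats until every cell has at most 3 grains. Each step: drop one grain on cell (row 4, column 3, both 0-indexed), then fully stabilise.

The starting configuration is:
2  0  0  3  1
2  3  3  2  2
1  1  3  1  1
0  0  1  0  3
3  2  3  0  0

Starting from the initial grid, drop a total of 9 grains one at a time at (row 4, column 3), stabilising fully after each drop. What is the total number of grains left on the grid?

gen 0: 2  0  0  3  1
2  3  3  2  2
1  1  3  1  1
0  0  1  0  3
3  2  3  0  0
gen 1: 2  0  0  3  1
2  3  3  2  2
1  1  3  1  1
0  0  1  0  3
3  2  3  1  0
gen 2: 2  0  0  3  1
2  3  3  2  2
1  1  3  1  1
0  0  1  0  3
3  2  3  2  0
gen 3: 2  0  0  3  1
2  3  3  2  2
1  1  3  1  1
0  0  1  0  3
3  2  3  3  0
gen 4: 2  0  0  3  1
2  3  3  2  2
1  1  3  1  1
0  0  2  1  3
3  3  0  1  1
gen 5: 2  0  0  3  1
2  3  3  2  2
1  1  3  1  1
0  0  2  1  3
3  3  0  2  1
gen 6: 2  0  0  3  1
2  3  3  2  2
1  1  3  1  1
0  0  2  1  3
3  3  0  3  1
gen 7: 2  0  0  3  1
2  3  3  2  2
1  1  3  1  1
0  0  2  2  3
3  3  1  0  2
gen 8: 2  0  0  3  1
2  3  3  2  2
1  1  3  1  1
0  0  2  2  3
3  3  1  1  2
gen 9: 2  0  0  3  1
2  3  3  2  2
1  1  3  1  1
0  0  2  2  3
3  3  1  2  2

43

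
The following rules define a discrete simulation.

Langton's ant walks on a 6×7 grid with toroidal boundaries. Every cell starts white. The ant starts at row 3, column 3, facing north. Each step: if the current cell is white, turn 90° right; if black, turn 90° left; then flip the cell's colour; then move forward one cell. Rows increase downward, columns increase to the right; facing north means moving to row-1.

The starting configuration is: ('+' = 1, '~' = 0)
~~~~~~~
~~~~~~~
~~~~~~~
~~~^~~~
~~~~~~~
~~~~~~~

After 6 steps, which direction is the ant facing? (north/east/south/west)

[0] ~~~~~~~
~~~~~~~
~~~~~~~
~~~^~~~
~~~~~~~
~~~~~~~
[1] ~~~~~~~
~~~~~~~
~~~~~~~
~~~+>~~
~~~~~~~
~~~~~~~
[2] ~~~~~~~
~~~~~~~
~~~~~~~
~~~++~~
~~~~v~~
~~~~~~~
[3] ~~~~~~~
~~~~~~~
~~~~~~~
~~~++~~
~~~<+~~
~~~~~~~
[4] ~~~~~~~
~~~~~~~
~~~~~~~
~~~^+~~
~~~++~~
~~~~~~~
[5] ~~~~~~~
~~~~~~~
~~~~~~~
~~<~+~~
~~~++~~
~~~~~~~
[6] ~~~~~~~
~~~~~~~
~~^~~~~
~~+~+~~
~~~++~~
~~~~~~~

north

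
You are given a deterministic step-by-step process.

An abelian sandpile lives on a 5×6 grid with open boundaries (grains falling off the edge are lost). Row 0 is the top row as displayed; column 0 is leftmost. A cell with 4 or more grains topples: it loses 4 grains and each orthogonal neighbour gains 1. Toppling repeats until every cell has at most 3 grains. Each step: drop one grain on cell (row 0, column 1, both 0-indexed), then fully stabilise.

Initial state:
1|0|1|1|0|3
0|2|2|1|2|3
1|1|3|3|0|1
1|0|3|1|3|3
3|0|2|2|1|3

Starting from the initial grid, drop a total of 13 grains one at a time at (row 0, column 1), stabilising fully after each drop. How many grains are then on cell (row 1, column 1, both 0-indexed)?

t=0: 1|0|1|1|0|3
0|2|2|1|2|3
1|1|3|3|0|1
1|0|3|1|3|3
3|0|2|2|1|3
t=1: 1|1|1|1|0|3
0|2|2|1|2|3
1|1|3|3|0|1
1|0|3|1|3|3
3|0|2|2|1|3
t=2: 1|2|1|1|0|3
0|2|2|1|2|3
1|1|3|3|0|1
1|0|3|1|3|3
3|0|2|2|1|3
t=3: 1|3|1|1|0|3
0|2|2|1|2|3
1|1|3|3|0|1
1|0|3|1|3|3
3|0|2|2|1|3
t=4: 2|0|2|1|0|3
0|3|2|1|2|3
1|1|3|3|0|1
1|0|3|1|3|3
3|0|2|2|1|3
t=5: 2|1|2|1|0|3
0|3|2|1|2|3
1|1|3|3|0|1
1|0|3|1|3|3
3|0|2|2|1|3
t=6: 2|2|2|1|0|3
0|3|2|1|2|3
1|1|3|3|0|1
1|0|3|1|3|3
3|0|2|2|1|3
t=7: 2|3|2|1|0|3
0|3|2|1|2|3
1|1|3|3|0|1
1|0|3|1|3|3
3|0|2|2|1|3
t=8: 3|1|3|1|0|3
1|0|3|1|2|3
1|2|3|3|0|1
1|0|3|1|3|3
3|0|2|2|1|3
t=9: 3|2|3|1|0|3
1|0|3|1|2|3
1|2|3|3|0|1
1|0|3|1|3|3
3|0|2|2|1|3
t=10: 3|3|3|1|0|3
1|0|3|1|2|3
1|2|3|3|0|1
1|0|3|1|3|3
3|0|2|2|1|3
t=11: 0|2|1|2|0|3
2|2|1|3|2|3
1|3|2|0|1|1
1|1|0|3|3|3
3|0|3|2|1|3
t=12: 0|3|1|2|0|3
2|2|1|3|2|3
1|3|2|0|1|1
1|1|0|3|3|3
3|0|3|2|1|3
t=13: 1|0|2|2|0|3
2|3|1|3|2|3
1|3|2|0|1|1
1|1|0|3|3|3
3|0|3|2|1|3

3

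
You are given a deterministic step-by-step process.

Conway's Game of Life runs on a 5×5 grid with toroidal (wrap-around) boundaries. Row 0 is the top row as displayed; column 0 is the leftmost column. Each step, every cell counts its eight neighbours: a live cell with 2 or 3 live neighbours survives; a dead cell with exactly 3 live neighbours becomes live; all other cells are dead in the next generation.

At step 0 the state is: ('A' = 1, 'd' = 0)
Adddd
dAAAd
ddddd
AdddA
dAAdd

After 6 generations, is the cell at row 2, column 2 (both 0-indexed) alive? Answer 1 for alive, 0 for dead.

1

k=0  Adddd
dAAAd
ddddd
AdddA
dAAdd
k=1  AddAd
dAAdd
AAAAA
AAddd
dAddA
k=2  AddAA
ddddd
dddAA
ddddd
dAAdA
k=3  AAAAA
Adddd
ddddd
AdAdA
dAAdA
k=4  ddddd
AdAAd
AAddA
AdAdA
ddddd
k=5  ddddd
AdAAd
ddddd
dddAA
ddddd
k=6  ddddd
ddddd
ddAdd
ddddd
ddddd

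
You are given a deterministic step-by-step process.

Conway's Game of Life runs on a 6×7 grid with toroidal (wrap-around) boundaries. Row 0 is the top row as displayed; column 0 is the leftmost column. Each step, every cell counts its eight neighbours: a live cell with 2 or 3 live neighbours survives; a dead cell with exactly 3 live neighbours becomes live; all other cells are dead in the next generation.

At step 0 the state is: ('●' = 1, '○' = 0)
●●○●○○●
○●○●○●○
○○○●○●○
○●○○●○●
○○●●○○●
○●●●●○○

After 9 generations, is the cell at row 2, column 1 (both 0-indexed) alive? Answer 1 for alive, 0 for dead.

0

gen 0: ●●○●○○●
○●○●○●○
○○○●○●○
○●○○●○●
○○●●○○●
○●●●●○○
gen 1: ○○○○○●●
○●○●○●○
●○○●○●●
●○○○●○●
○○○○○○○
○○○○●●●
gen 2: ●○○○○○○
○○●○○○○
○●●●○○○
●○○○●○○
●○○○●○○
○○○○●○●
gen 3: ○○○○○○○
○○●●○○○
○●●●○○○
●○●○●○○
●○○●●○●
●○○○○●●
gen 4: ○○○○○○●
○●○●○○○
○○○○●○○
●○○○●●●
○○○●●○○
●○○○●●○
gen 5: ●○○○●●●
○○○○○○○
●○○●●○●
○○○○○○●
●○○●○○○
○○○●●●●
gen 6: ●○○●○○○
○○○●○○○
●○○○○●●
○○○●●●●
●○○●○○○
○○○●○○○
gen 7: ○○●●●○○
●○○○●○○
●○○●○○○
○○○●○○○
○○●●○●●
○○●●●○○
gen 8: ○●●○○●○
○●●○●○○
○○○●●○○
○○○●○○●
○○○○○●○
○●○○○○○
gen 9: ●○○●○○○
○●○○●●○
○○○○●●○
○○○●○●○
○○○○○○○
○●●○○○○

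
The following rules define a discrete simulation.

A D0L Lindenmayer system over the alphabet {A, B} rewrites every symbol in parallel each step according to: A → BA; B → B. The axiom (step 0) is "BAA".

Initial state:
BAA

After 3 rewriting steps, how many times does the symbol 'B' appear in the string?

[0] BAA
[1] BBABA
[2] BBBABBA
[3] BBBBABBBA

7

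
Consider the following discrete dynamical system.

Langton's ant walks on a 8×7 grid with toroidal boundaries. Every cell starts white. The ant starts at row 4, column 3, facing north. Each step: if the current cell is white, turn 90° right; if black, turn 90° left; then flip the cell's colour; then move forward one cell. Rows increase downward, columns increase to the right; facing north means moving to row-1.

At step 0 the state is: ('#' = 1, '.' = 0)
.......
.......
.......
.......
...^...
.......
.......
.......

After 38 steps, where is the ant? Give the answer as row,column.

0) .......
.......
.......
.......
...^...
.......
.......
.......
1) .......
.......
.......
.......
...#>..
.......
.......
.......
2) .......
.......
.......
.......
...##..
....v..
.......
.......
3) .......
.......
.......
.......
...##..
...<#..
.......
.......
4) .......
.......
.......
.......
...^#..
...##..
.......
.......
5) .......
.......
.......
.......
..<.#..
...##..
.......
.......
6) .......
.......
.......
..^....
..#.#..
...##..
.......
.......
7) .......
.......
.......
..#>...
..#.#..
...##..
.......
.......
8) .......
.......
.......
..##...
..#v#..
...##..
.......
.......
9) .......
.......
.......
..##...
..<##..
...##..
.......
.......
10) .......
.......
.......
..##...
...##..
..v##..
.......
.......
11) .......
.......
.......
..##...
...##..
.<###..
.......
.......
12) .......
.......
.......
..##...
.^.##..
.####..
.......
.......
13) .......
.......
.......
..##...
.#>##..
.####..
.......
.......
14) .......
.......
.......
..##...
.####..
.#v##..
.......
.......
15) .......
.......
.......
..##...
.####..
.#.>#..
.......
.......
16) .......
.......
.......
..##...
.##^#..
.#..#..
.......
.......
17) .......
.......
.......
..##...
.#<.#..
.#..#..
.......
.......
18) .......
.......
.......
..##...
.#..#..
.#v.#..
.......
.......
19) .......
.......
.......
..##...
.#..#..
.<#.#..
.......
.......
20) .......
.......
.......
..##...
.#..#..
..#.#..
.v.....
.......
21) .......
.......
.......
..##...
.#..#..
..#.#..
<#.....
.......
22) .......
.......
.......
..##...
.#..#..
^.#.#..
##.....
.......
23) .......
.......
.......
..##...
.#..#..
#>#.#..
##.....
.......
24) .......
.......
.......
..##...
.#..#..
###.#..
#v.....
.......
25) .......
.......
.......
..##...
.#..#..
###.#..
#.>....
.......
26) .......
.......
.......
..##...
.#..#..
###.#..
#.#....
..v....
27) .......
.......
.......
..##...
.#..#..
###.#..
#.#....
.<#....
28) .......
.......
.......
..##...
.#..#..
###.#..
#^#....
.##....
29) .......
.......
.......
..##...
.#..#..
###.#..
##>....
.##....
30) .......
.......
.......
..##...
.#..#..
##^.#..
##.....
.##....
31) .......
.......
.......
..##...
.#..#..
#<..#..
##.....
.##....
32) .......
.......
.......
..##...
.#..#..
#...#..
#v.....
.##....
33) .......
.......
.......
..##...
.#..#..
#...#..
#.>....
.##....
34) .......
.......
.......
..##...
.#..#..
#...#..
#.#....
.#v....
35) .......
.......
.......
..##...
.#..#..
#...#..
#.#....
.#.>...
36) ...v...
.......
.......
..##...
.#..#..
#...#..
#.#....
.#.#...
37) ..<#...
.......
.......
..##...
.#..#..
#...#..
#.#....
.#.#...
38) ..##...
.......
.......
..##...
.#..#..
#...#..
#.#....
.#^#...

7,2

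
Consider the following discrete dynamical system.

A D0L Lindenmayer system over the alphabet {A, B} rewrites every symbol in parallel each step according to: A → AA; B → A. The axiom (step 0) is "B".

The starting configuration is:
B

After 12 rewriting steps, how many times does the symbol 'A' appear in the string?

0) B
1) A
2) AA
3) AAAA
4) AAAAAAAA
5) AAAAAAAAAAAAAAAA
6) AAAAAAAAAAAAAAAAAAAAAAAAAAAAAAAA
7) AAAAAAAAAAAAAAAAAAAAAAAAAAAAAAAAAAAAAAAAAAAAAAAAAAAAAAAAAAAAAAAA
8) AAAAAAAAAAAAAAAAAAAAAAAAAAAAAAAAAAAAAAAAAAAAAAAAAAAAAAAAAA…AAAAAAAAAAAAAAAAAAAAAAAAAAAAAAAAAAAAAAAAAAAAAAAAAAAAAAAAAA  (len 128)
9) AAAAAAAAAAAAAAAAAAAAAAAAAAAAAAAAAAAAAAAAAAAAAAAAAAAAAAAAAA…AAAAAAAAAAAAAAAAAAAAAAAAAAAAAAAAAAAAAAAAAAAAAAAAAAAAAAAAAA  (len 256)
10) AAAAAAAAAAAAAAAAAAAAAAAAAAAAAAAAAAAAAAAAAAAAAAAAAAAAAAAAAA…AAAAAAAAAAAAAAAAAAAAAAAAAAAAAAAAAAAAAAAAAAAAAAAAAAAAAAAAAA  (len 512)
11) AAAAAAAAAAAAAAAAAAAAAAAAAAAAAAAAAAAAAAAAAAAAAAAAAAAAAAAAAA…AAAAAAAAAAAAAAAAAAAAAAAAAAAAAAAAAAAAAAAAAAAAAAAAAAAAAAAAAA  (len 1024)
12) AAAAAAAAAAAAAAAAAAAAAAAAAAAAAAAAAAAAAAAAAAAAAAAAAAAAAAAAAA…AAAAAAAAAAAAAAAAAAAAAAAAAAAAAAAAAAAAAAAAAAAAAAAAAAAAAAAAAA  (len 2048)

2048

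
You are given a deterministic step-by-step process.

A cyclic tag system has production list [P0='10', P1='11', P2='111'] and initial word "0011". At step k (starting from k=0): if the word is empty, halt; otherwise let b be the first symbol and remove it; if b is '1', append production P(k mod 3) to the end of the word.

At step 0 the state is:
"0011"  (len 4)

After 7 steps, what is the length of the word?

9

step 0: "0011"  (len 4)
step 1: "011"  (len 3)
step 2: "11"  (len 2)
step 3: "1111"  (len 4)
step 4: "11110"  (len 5)
step 5: "111011"  (len 6)
step 6: "11011111"  (len 8)
step 7: "101111110"  (len 9)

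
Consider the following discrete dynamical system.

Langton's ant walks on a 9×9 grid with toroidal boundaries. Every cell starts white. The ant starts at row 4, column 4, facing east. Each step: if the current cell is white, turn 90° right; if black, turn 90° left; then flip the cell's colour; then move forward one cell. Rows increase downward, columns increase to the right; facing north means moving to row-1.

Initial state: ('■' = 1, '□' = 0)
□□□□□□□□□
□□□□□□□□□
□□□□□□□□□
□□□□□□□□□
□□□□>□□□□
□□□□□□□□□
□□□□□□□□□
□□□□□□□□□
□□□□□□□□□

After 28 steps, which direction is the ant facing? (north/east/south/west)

t=0: □□□□□□□□□
□□□□□□□□□
□□□□□□□□□
□□□□□□□□□
□□□□>□□□□
□□□□□□□□□
□□□□□□□□□
□□□□□□□□□
□□□□□□□□□
t=1: □□□□□□□□□
□□□□□□□□□
□□□□□□□□□
□□□□□□□□□
□□□□■□□□□
□□□□v□□□□
□□□□□□□□□
□□□□□□□□□
□□□□□□□□□
t=2: □□□□□□□□□
□□□□□□□□□
□□□□□□□□□
□□□□□□□□□
□□□□■□□□□
□□□<■□□□□
□□□□□□□□□
□□□□□□□□□
□□□□□□□□□
t=3: □□□□□□□□□
□□□□□□□□□
□□□□□□□□□
□□□□□□□□□
□□□^■□□□□
□□□■■□□□□
□□□□□□□□□
□□□□□□□□□
□□□□□□□□□
t=4: □□□□□□□□□
□□□□□□□□□
□□□□□□□□□
□□□□□□□□□
□□□■>□□□□
□□□■■□□□□
□□□□□□□□□
□□□□□□□□□
□□□□□□□□□
t=5: □□□□□□□□□
□□□□□□□□□
□□□□□□□□□
□□□□^□□□□
□□□■□□□□□
□□□■■□□□□
□□□□□□□□□
□□□□□□□□□
□□□□□□□□□
t=6: □□□□□□□□□
□□□□□□□□□
□□□□□□□□□
□□□□■>□□□
□□□■□□□□□
□□□■■□□□□
□□□□□□□□□
□□□□□□□□□
□□□□□□□□□
t=7: □□□□□□□□□
□□□□□□□□□
□□□□□□□□□
□□□□■■□□□
□□□■□v□□□
□□□■■□□□□
□□□□□□□□□
□□□□□□□□□
□□□□□□□□□
t=8: □□□□□□□□□
□□□□□□□□□
□□□□□□□□□
□□□□■■□□□
□□□■<■□□□
□□□■■□□□□
□□□□□□□□□
□□□□□□□□□
□□□□□□□□□
t=9: □□□□□□□□□
□□□□□□□□□
□□□□□□□□□
□□□□^■□□□
□□□■■■□□□
□□□■■□□□□
□□□□□□□□□
□□□□□□□□□
□□□□□□□□□
t=10: □□□□□□□□□
□□□□□□□□□
□□□□□□□□□
□□□<□■□□□
□□□■■■□□□
□□□■■□□□□
□□□□□□□□□
□□□□□□□□□
□□□□□□□□□
t=11: □□□□□□□□□
□□□□□□□□□
□□□^□□□□□
□□□■□■□□□
□□□■■■□□□
□□□■■□□□□
□□□□□□□□□
□□□□□□□□□
□□□□□□□□□
t=12: □□□□□□□□□
□□□□□□□□□
□□□■>□□□□
□□□■□■□□□
□□□■■■□□□
□□□■■□□□□
□□□□□□□□□
□□□□□□□□□
□□□□□□□□□
t=13: □□□□□□□□□
□□□□□□□□□
□□□■■□□□□
□□□■v■□□□
□□□■■■□□□
□□□■■□□□□
□□□□□□□□□
□□□□□□□□□
□□□□□□□□□
t=14: □□□□□□□□□
□□□□□□□□□
□□□■■□□□□
□□□<■■□□□
□□□■■■□□□
□□□■■□□□□
□□□□□□□□□
□□□□□□□□□
□□□□□□□□□
t=15: □□□□□□□□□
□□□□□□□□□
□□□■■□□□□
□□□□■■□□□
□□□v■■□□□
□□□■■□□□□
□□□□□□□□□
□□□□□□□□□
□□□□□□□□□
t=16: □□□□□□□□□
□□□□□□□□□
□□□■■□□□□
□□□□■■□□□
□□□□>■□□□
□□□■■□□□□
□□□□□□□□□
□□□□□□□□□
□□□□□□□□□
t=17: □□□□□□□□□
□□□□□□□□□
□□□■■□□□□
□□□□^■□□□
□□□□□■□□□
□□□■■□□□□
□□□□□□□□□
□□□□□□□□□
□□□□□□□□□
t=18: □□□□□□□□□
□□□□□□□□□
□□□■■□□□□
□□□<□■□□□
□□□□□■□□□
□□□■■□□□□
□□□□□□□□□
□□□□□□□□□
□□□□□□□□□
t=19: □□□□□□□□□
□□□□□□□□□
□□□^■□□□□
□□□■□■□□□
□□□□□■□□□
□□□■■□□□□
□□□□□□□□□
□□□□□□□□□
□□□□□□□□□
t=20: □□□□□□□□□
□□□□□□□□□
□□<□■□□□□
□□□■□■□□□
□□□□□■□□□
□□□■■□□□□
□□□□□□□□□
□□□□□□□□□
□□□□□□□□□
t=21: □□□□□□□□□
□□^□□□□□□
□□■□■□□□□
□□□■□■□□□
□□□□□■□□□
□□□■■□□□□
□□□□□□□□□
□□□□□□□□□
□□□□□□□□□
t=22: □□□□□□□□□
□□■>□□□□□
□□■□■□□□□
□□□■□■□□□
□□□□□■□□□
□□□■■□□□□
□□□□□□□□□
□□□□□□□□□
□□□□□□□□□
t=23: □□□□□□□□□
□□■■□□□□□
□□■v■□□□□
□□□■□■□□□
□□□□□■□□□
□□□■■□□□□
□□□□□□□□□
□□□□□□□□□
□□□□□□□□□
t=24: □□□□□□□□□
□□■■□□□□□
□□<■■□□□□
□□□■□■□□□
□□□□□■□□□
□□□■■□□□□
□□□□□□□□□
□□□□□□□□□
□□□□□□□□□
t=25: □□□□□□□□□
□□■■□□□□□
□□□■■□□□□
□□v■□■□□□
□□□□□■□□□
□□□■■□□□□
□□□□□□□□□
□□□□□□□□□
□□□□□□□□□
t=26: □□□□□□□□□
□□■■□□□□□
□□□■■□□□□
□<■■□■□□□
□□□□□■□□□
□□□■■□□□□
□□□□□□□□□
□□□□□□□□□
□□□□□□□□□
t=27: □□□□□□□□□
□□■■□□□□□
□^□■■□□□□
□■■■□■□□□
□□□□□■□□□
□□□■■□□□□
□□□□□□□□□
□□□□□□□□□
□□□□□□□□□
t=28: □□□□□□□□□
□□■■□□□□□
□■>■■□□□□
□■■■□■□□□
□□□□□■□□□
□□□■■□□□□
□□□□□□□□□
□□□□□□□□□
□□□□□□□□□

east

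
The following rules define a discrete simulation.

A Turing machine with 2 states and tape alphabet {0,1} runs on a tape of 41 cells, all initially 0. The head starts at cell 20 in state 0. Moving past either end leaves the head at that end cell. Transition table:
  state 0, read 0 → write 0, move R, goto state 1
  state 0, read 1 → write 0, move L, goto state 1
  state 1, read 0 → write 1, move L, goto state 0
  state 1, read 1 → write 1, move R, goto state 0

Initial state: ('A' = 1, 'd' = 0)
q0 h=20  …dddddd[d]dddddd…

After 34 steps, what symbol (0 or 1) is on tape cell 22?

0

step 0: q0 h=20  …dddddd[d]dddddd…
step 1: q1 h=21  …dddddd[d]dddddd…
step 2: q0 h=20  …dddddd[d]Addddd…
step 3: q1 h=21  …dddddd[A]dddddd…
step 4: q0 h=22  …dddddA[d]dddddd…
step 5: q1 h=23  …ddddAd[d]dddddd…
step 6: q0 h=22  …dddddA[d]Addddd…
step 7: q1 h=23  …ddddAd[A]dddddd…
step 8: q0 h=24  …dddAdA[d]dddddd…
step 9: q1 h=25  …ddAdAd[d]dddddd…
step 10: q0 h=24  …dddAdA[d]Addddd…
step 11: q1 h=25  …ddAdAd[A]dddddd…
step 12: q0 h=26  …dAdAdA[d]dddddd…
step 13: q1 h=27  …AdAdAd[d]dddddd…
step 14: q0 h=26  …dAdAdA[d]Addddd…
step 15: q1 h=27  …AdAdAd[A]dddddd…
step 16: q0 h=28  …dAdAdA[d]dddddd…
step 17: q1 h=29  …AdAdAd[d]dddddd…
step 18: q0 h=28  …dAdAdA[d]Addddd…
step 19: q1 h=29  …AdAdAd[A]dddddd…
step 20: q0 h=30  …dAdAdA[d]dddddd…
step 21: q1 h=31  …AdAdAd[d]dddddd…
step 22: q0 h=30  …dAdAdA[d]Addddd…
step 23: q1 h=31  …AdAdAd[A]dddddd…
step 24: q0 h=32  …dAdAdA[d]dddddd…
step 25: q1 h=33  …AdAdAd[d]dddddd…
step 26: q0 h=32  …dAdAdA[d]Addddd…
step 27: q1 h=33  …AdAdAd[A]dddddd…
step 28: q0 h=34  …dAdAdA[d]dddddd|
step 29: q1 h=35  …AdAdAd[d]ddddd|
step 30: q0 h=34  …dAdAdA[d]Addddd|
step 31: q1 h=35  …AdAdAd[A]ddddd|
step 32: q0 h=36  …dAdAdA[d]dddd|
step 33: q1 h=37  …AdAdAd[d]ddd|
step 34: q0 h=36  …dAdAdA[d]Addd|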